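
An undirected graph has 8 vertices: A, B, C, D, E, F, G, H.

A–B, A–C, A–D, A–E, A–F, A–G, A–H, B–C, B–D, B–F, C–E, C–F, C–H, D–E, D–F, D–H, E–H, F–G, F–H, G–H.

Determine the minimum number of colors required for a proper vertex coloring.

4

A, C, E, H form a clique, so at least 4 colors are needed.
A valid assignment using 4 colors: A=1, B=2, C=4, D=4, E=3, F=3, G=4, H=2. Every edge joins two different colors.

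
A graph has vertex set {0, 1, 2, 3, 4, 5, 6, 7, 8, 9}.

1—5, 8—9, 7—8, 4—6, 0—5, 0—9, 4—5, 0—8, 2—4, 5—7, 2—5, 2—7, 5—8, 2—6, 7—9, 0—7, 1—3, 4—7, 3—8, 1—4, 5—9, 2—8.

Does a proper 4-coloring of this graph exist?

0, 5, 7, 8, 9 are mutually adjacent (a clique of size 5), so at least 5 colors are needed.
So 4 colors are not enough.

No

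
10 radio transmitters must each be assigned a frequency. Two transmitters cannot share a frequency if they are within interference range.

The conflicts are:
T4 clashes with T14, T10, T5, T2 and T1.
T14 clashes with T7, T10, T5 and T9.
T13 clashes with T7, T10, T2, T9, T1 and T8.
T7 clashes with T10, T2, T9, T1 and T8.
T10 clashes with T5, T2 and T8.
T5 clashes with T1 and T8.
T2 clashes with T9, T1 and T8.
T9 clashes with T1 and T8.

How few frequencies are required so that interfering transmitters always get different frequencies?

T13, T7, T2, T9, T1 all conflict with each other, so at least 5 frequencies are needed.
5 frequencies suffice: frequency 1 → {T14, T2}; frequency 2 → {T4, T7}; frequency 3 → {T10, T9}; frequency 4 → {T1, T8}; frequency 5 → {T13, T5}. No two conflicting transmitters share a frequency.

5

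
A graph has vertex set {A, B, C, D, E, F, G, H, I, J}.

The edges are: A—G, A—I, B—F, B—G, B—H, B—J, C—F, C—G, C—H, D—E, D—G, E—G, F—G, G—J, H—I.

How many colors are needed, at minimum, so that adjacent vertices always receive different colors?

D, E, G form a triangle, so at least 3 colors are needed.
3 colors suffice: A=3, B=2, C=2, D=3, E=2, F=3, G=1, H=1, I=2, J=3. Every edge joins two different colors.

3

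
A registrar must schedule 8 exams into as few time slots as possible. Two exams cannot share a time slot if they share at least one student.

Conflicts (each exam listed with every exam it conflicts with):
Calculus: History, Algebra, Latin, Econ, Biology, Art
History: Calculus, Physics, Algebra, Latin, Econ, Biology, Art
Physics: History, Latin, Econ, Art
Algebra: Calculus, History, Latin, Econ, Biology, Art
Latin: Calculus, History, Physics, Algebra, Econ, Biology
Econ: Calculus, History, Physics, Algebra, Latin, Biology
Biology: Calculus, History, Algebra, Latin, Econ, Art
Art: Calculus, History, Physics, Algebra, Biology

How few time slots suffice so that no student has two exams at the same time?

6

Calculus, History, Algebra, Latin, Econ, Biology all conflict with each other, so at least 6 time slots are needed.
6 time slots suffice: Calculus=2, History=1, Physics=2, Algebra=4, Latin=3, Econ=5, Biology=6, Art=3. No two conflicting exams share a time slot.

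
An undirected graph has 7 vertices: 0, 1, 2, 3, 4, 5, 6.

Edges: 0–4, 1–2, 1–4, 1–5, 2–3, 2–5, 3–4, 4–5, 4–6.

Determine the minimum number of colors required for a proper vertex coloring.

3

1, 2, 5 are pairwise adjacent, so at least 3 colors are needed.
3 colors suffice: color red → {2, 4}; color blue → {0, 3, 5, 6}; color green → {1}. No two adjacent vertices share a color.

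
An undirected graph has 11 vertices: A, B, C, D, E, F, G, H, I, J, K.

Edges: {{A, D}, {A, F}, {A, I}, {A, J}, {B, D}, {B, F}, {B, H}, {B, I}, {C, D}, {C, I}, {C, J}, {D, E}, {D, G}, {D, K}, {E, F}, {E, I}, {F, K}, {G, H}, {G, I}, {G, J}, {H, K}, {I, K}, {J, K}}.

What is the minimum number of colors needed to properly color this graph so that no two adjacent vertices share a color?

2

E and F are adjacent, so at least 2 colors are needed.
2 colors suffice: color 1 → {D, F, H, I, J}; color 2 → {A, B, C, E, G, K}. Every edge joins two different colors.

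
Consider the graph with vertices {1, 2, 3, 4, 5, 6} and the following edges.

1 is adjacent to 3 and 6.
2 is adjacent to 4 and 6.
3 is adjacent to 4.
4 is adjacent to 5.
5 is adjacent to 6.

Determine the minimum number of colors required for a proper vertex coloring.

3

The cycle 3-4-5-6-1-3 has odd length 5, so it cannot be 2-colored; at least 3 colors are needed.
3 colors suffice: color a → {4, 6}; color b → {2, 3, 5}; color c → {1}. Every edge joins two different colors.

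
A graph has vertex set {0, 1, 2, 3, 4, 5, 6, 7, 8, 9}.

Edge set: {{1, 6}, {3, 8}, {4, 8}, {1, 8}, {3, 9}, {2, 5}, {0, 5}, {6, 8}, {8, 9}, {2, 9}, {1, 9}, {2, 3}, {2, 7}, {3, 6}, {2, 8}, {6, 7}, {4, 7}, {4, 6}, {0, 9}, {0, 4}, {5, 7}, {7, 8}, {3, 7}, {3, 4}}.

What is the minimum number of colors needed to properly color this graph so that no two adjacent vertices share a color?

3, 4, 6, 7, 8 are pairwise adjacent (a clique of size 5), so at least 5 colors are needed.
One proper 5-coloring: 0=red, 1=green, 2=yellow, 3=green, 4=purple, 5=green, 6=yellow, 7=blue, 8=red, 9=blue. No two adjacent vertices share a color.

5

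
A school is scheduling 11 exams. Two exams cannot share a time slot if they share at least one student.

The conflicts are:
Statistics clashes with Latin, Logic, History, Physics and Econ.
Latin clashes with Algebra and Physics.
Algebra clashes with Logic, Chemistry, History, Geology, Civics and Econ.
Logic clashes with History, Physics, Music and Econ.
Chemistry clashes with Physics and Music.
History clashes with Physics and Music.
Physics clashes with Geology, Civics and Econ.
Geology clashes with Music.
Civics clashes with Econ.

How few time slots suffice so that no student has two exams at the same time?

Statistics, Logic, History, Physics are mutually in conflict, so at least 4 time slots are needed.
A valid assignment using 4 time slots: Statistics=3, Latin=2, Algebra=1, Logic=2, Chemistry=2, History=4, Physics=1, Geology=2, Music=1, Civics=2, Econ=4. Every pair that conflicts lands in different time slots.

4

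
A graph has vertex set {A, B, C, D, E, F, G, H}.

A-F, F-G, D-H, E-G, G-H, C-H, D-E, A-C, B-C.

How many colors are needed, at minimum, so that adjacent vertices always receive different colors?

3

The cycle G-F-A-C-H-G has odd length 5, so it cannot be 2-colored; at least 3 colors are needed.
One proper 3-coloring: A=1, B=1, C=2, D=2, E=1, F=3, G=2, H=1. Every edge joins two different colors.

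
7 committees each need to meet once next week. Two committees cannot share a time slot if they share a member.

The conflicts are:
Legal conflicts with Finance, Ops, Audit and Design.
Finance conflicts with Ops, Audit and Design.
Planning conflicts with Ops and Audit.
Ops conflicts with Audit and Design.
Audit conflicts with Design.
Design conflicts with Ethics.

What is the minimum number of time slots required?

5

Legal, Finance, Ops, Audit, Design pairwise conflict, so at least 5 time slots are needed.
5 time slots suffice: Legal=4, Finance=5, Planning=1, Ops=3, Audit=2, Design=1, Ethics=2. No two conflicting committees share a time slot.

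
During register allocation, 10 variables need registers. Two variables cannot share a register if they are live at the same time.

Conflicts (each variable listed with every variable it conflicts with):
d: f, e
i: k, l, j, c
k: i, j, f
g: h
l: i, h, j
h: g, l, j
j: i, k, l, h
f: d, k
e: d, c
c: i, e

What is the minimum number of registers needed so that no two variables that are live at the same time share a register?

3

i, k, j all conflict with each other, so at least 3 registers are needed.
A valid assignment using 3 registers: d=2, i=1, k=3, g=2, l=3, h=1, j=2, f=1, e=1, c=2. Each listed conflict is separated.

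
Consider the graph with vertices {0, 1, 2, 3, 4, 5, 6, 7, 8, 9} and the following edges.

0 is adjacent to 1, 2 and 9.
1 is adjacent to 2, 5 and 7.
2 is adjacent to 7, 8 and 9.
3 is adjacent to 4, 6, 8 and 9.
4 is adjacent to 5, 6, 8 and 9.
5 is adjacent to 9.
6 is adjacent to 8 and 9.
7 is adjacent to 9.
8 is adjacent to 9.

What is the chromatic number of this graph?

3, 4, 6, 8, 9 are mutually adjacent (a clique of size 5), so at least 5 colors are needed.
5 colors suffice: color a → {1, 9}; color b → {0, 5, 7, 8}; color c → {2, 4}; color d → {6}; color e → {3}. Each edge has distinct colors on its endpoints.

5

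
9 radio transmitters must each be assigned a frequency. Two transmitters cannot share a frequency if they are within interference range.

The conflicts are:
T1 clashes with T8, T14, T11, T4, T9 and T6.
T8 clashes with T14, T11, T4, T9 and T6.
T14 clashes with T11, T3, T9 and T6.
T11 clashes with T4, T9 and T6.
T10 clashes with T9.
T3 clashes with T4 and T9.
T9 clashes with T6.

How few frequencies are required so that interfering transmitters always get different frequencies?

6

T1, T8, T14, T11, T9, T6 are mutually in conflict, so at least 6 frequencies are needed.
A valid assignment using 6 frequencies: T1=3, T8=4, T14=5, T11=2, T10=2, T3=2, T4=1, T9=1, T6=6. No two conflicting transmitters share a frequency.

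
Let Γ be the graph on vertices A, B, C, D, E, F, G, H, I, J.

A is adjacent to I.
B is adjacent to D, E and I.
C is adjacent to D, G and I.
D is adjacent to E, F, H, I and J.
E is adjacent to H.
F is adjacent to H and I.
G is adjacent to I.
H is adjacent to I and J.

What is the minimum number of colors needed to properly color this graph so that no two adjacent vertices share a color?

4

D, F, H, I are pairwise adjacent (a clique of size 4), so at least 4 colors are needed.
4 colors suffice: color red → {A, D, G}; color blue → {E, I, J}; color green → {B, C, H}; color yellow → {F}. Every edge joins two different colors.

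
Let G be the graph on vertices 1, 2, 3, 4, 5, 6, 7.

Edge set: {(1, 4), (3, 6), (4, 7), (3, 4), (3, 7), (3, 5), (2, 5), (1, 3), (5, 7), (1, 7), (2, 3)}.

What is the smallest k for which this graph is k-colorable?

4

1, 3, 4, 7 form a clique, so at least 4 colors are needed.
4 colors suffice: color red → {3}; color blue → {2, 6, 7}; color green → {4, 5}; color yellow → {1}. Each edge has distinct colors on its endpoints.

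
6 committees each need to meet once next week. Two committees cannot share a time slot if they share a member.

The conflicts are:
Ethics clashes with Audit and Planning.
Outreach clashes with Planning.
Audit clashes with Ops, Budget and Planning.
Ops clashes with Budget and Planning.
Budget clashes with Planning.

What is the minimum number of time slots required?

Audit, Ops, Budget, Planning are mutually in conflict, so at least 4 time slots are needed.
4 time slots suffice: Ethics=3, Outreach=2, Audit=2, Ops=4, Budget=3, Planning=1. Each listed conflict is separated.

4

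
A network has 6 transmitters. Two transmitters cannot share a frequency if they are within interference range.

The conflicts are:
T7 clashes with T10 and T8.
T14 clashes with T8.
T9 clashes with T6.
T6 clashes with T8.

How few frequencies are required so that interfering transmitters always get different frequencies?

2

T7 and T10 conflict, so at least 2 frequencies are needed.
2 frequencies suffice: frequency 1 → {T9, T10, T8}; frequency 2 → {T7, T14, T6}. No two conflicting transmitters share a frequency.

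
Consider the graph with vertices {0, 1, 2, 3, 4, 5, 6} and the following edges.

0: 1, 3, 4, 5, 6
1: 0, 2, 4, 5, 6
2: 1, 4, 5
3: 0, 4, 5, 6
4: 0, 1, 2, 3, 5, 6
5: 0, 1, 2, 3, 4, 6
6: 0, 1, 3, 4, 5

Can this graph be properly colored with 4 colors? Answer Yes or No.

0, 3, 4, 5, 6 form a clique, so at least 5 colors are needed.
So 4 colors are not enough.

No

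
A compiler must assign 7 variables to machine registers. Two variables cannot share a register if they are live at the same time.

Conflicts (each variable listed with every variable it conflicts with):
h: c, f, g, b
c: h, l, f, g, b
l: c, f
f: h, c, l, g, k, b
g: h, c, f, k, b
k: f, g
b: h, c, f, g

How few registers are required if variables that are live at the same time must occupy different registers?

h, c, f, g, b all conflict with each other, so at least 5 registers are needed.
5 registers suffice: h=4, c=3, l=2, f=1, g=2, k=3, b=5. Every pair that conflicts lands in different registers.

5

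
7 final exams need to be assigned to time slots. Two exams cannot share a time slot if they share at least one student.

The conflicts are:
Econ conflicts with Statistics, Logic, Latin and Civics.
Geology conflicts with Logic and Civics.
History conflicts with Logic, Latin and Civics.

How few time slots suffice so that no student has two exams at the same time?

2

Econ and Latin conflict, so at least 2 time slots are needed.
2 time slots suffice: Econ=1, Geology=1, History=1, Statistics=2, Logic=2, Latin=2, Civics=2. No two conflicting exams share a time slot.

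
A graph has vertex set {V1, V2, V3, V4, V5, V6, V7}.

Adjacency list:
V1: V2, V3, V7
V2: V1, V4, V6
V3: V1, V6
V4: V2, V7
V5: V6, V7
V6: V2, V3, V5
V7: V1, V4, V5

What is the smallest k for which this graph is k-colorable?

The cycle V3-V6-V5-V7-V1-V3 has odd length 5, so it cannot be 2-colored; at least 3 colors are needed.
3 colors suffice: color R → {V2, V3, V7}; color B → {V1, V4, V6}; color G → {V5}. No two adjacent vertices share a color.

3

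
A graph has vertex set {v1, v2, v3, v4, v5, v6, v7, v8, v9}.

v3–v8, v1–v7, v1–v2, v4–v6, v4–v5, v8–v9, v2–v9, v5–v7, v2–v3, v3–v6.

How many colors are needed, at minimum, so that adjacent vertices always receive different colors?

The cycle v7-v1-v2-v3-v6-v4-v5-v7 has odd length 7, so it cannot be 2-colored; at least 3 colors are needed.
3 colors suffice: color 1 → {v3, v4, v7, v9}; color 2 → {v2, v5, v6, v8}; color 3 → {v1}. No two adjacent vertices share a color.

3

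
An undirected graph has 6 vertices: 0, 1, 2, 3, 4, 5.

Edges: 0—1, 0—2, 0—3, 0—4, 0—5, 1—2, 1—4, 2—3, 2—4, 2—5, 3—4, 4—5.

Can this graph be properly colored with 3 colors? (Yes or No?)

No

0, 2, 4, 5 are mutually adjacent (a clique of size 4), so at least 4 colors are needed.
So 3 colors are not enough.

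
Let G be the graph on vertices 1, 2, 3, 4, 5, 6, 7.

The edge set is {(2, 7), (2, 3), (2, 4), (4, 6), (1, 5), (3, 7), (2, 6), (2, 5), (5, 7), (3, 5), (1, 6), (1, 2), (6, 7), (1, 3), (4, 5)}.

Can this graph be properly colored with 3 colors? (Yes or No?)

No

2, 3, 5, 7 are pairwise adjacent (a clique of size 4), so at least 4 colors are needed.
So 3 colors are not enough.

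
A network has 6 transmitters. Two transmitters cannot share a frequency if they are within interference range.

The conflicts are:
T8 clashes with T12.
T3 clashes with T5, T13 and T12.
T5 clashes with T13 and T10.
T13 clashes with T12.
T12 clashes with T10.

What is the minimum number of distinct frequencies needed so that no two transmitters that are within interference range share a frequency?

3

T3, T13, T12 all conflict with each other, so at least 3 frequencies are needed.
3 frequencies suffice: T8=2, T3=3, T5=1, T13=2, T12=1, T10=2. Every pair that conflicts lands in different frequencies.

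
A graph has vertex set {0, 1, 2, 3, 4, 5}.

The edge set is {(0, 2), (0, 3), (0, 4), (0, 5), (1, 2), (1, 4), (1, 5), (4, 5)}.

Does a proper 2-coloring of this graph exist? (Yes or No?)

0, 4, 5 form a triangle, so at least 3 colors are needed.
So 2 colors are not enough.

No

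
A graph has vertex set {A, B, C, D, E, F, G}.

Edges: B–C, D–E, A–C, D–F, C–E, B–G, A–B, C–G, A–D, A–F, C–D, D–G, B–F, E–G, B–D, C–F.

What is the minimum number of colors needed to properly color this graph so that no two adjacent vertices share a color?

A, B, C, D, F form a clique, so at least 5 colors are needed.
5 colors suffice: A=5, B=3, C=1, D=2, E=3, F=4, G=4. Each edge has distinct colors on its endpoints.

5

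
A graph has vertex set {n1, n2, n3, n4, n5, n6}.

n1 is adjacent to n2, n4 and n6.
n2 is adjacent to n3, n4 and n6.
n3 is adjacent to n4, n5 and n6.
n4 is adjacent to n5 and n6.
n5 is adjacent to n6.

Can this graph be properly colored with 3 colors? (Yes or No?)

n3, n4, n5, n6 are mutually adjacent (a clique of size 4), so at least 4 colors are needed.
So 3 colors are not enough.

No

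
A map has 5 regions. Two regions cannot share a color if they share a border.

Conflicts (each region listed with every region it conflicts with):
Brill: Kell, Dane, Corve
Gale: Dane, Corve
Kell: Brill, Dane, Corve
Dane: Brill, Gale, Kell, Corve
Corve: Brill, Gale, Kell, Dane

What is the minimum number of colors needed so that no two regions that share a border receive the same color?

4

Brill, Kell, Dane, Corve all conflict with each other, so at least 4 colors are needed.
4 colors suffice: color 1 → {Corve}; color 2 → {Dane}; color 3 → {Gale, Kell}; color 4 → {Brill}. No two conflicting regions share a color.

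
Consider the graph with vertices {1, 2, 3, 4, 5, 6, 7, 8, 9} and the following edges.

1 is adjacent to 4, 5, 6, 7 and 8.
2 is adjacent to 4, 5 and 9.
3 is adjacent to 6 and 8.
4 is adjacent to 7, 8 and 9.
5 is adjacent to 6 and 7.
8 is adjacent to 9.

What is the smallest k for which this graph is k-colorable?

3

1, 5, 6 are mutually adjacent, so at least 3 colors are needed.
3 colors suffice: color red → {1, 3, 9}; color blue → {4, 5}; color green → {2, 6, 7, 8}. No two adjacent vertices share a color.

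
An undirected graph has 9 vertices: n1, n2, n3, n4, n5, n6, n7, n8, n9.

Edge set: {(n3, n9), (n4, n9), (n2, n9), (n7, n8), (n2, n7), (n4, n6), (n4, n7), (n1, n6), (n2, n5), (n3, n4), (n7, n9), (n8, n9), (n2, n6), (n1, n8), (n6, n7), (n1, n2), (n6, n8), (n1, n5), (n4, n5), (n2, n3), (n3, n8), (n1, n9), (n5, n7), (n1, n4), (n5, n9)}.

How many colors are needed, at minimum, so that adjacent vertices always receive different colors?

n1, n2, n5, n9 are pairwise adjacent (a clique of size 4), so at least 4 colors are needed.
4 colors suffice: n1=3, n2=2, n3=3, n4=2, n5=4, n6=1, n7=3, n8=2, n9=1. Each edge has distinct colors on its endpoints.

4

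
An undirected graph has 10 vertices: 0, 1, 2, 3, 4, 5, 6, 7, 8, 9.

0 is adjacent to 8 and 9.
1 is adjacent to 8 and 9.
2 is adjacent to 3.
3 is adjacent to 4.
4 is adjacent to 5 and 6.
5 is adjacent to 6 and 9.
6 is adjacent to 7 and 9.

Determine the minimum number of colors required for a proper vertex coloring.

3

4, 5, 6 form a triangle, so at least 3 colors are needed.
One proper 3-coloring: 0=green, 1=green, 2=blue, 3=red, 4=blue, 5=green, 6=red, 7=blue, 8=red, 9=blue. Each edge has distinct colors on its endpoints.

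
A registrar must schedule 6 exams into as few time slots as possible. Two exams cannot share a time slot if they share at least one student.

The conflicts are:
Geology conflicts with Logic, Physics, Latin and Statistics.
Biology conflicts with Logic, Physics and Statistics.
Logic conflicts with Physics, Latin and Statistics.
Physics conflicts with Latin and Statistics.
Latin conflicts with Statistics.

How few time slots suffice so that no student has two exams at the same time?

Geology, Logic, Physics, Latin, Statistics all conflict with each other, so at least 5 time slots are needed.
Using 5 time slots: Geology=5, Biology=4, Logic=3, Physics=2, Latin=4, Statistics=1. Each listed conflict is separated.

5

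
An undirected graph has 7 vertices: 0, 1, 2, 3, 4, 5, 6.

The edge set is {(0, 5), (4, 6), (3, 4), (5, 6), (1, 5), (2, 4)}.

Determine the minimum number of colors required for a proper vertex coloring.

2

2 and 4 are adjacent, so at least 2 colors are needed.
2 colors suffice: 0=blue, 1=blue, 2=blue, 3=blue, 4=red, 5=red, 6=blue. No two adjacent vertices share a color.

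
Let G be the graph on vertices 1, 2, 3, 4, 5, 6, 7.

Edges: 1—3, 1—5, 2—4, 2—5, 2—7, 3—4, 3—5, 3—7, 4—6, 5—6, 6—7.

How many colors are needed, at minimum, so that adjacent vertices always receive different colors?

3

1, 3, 5 are pairwise adjacent, so at least 3 colors are needed.
3 colors suffice: color a → {4, 5, 7}; color b → {2, 3, 6}; color c → {1}. Each edge has distinct colors on its endpoints.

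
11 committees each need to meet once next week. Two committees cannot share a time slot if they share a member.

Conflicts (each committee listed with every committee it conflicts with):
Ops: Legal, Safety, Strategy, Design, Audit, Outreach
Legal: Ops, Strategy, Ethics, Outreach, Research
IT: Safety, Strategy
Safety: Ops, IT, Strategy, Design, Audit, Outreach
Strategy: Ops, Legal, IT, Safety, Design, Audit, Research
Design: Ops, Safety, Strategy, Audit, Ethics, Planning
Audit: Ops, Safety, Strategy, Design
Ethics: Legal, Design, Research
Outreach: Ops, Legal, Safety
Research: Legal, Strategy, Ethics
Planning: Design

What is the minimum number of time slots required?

Ops, Safety, Strategy, Design, Audit are mutually in conflict, so at least 5 time slots are needed.
5 time slots suffice: time slot 1 → {Strategy, Ethics, Outreach, Planning}; time slot 2 → {Legal, Safety}; time slot 3 → {Ops, IT, Research}; time slot 4 → {Design}; time slot 5 → {Audit}. No two conflicting committees share a time slot.

5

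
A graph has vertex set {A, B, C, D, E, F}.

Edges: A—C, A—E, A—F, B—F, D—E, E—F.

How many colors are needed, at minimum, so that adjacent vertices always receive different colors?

3

A, E, F are mutually adjacent, so at least 3 colors are needed.
3 colors suffice: color 1 → {C, D, F}; color 2 → {A, B}; color 3 → {E}. No two adjacent vertices share a color.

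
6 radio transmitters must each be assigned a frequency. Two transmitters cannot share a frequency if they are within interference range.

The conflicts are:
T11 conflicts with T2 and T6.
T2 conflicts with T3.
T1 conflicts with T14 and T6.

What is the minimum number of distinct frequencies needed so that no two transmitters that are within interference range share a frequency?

T2 and T3 conflict, so at least 2 frequencies are needed.
2 frequencies suffice: frequency 1 → {T2, T14, T6}; frequency 2 → {T11, T3, T1}. Each listed conflict is separated.

2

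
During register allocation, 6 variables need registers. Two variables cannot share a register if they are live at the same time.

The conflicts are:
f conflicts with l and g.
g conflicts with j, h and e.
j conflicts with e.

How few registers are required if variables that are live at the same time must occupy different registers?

g, j, e pairwise conflict, so at least 3 registers are needed.
Using 3 registers: f=2, l=1, g=1, j=3, h=2, e=2. No two conflicting variables share a register.

3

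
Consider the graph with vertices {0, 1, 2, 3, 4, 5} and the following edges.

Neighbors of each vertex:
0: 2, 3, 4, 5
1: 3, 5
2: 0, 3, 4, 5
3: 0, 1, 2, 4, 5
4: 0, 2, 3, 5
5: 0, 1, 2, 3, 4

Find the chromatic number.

5

0, 2, 3, 4, 5 are mutually adjacent (a clique of size 5), so at least 5 colors are needed.
One proper 5-coloring: 0=purple, 1=green, 2=green, 3=red, 4=yellow, 5=blue. No two adjacent vertices share a color.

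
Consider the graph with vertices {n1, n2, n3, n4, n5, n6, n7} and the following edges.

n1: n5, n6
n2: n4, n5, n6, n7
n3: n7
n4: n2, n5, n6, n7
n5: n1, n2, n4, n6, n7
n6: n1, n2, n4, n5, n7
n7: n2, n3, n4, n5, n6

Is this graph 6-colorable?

The chromatic number is 5. n2, n4, n5, n6, n7 form a clique, so at least 5 colors are needed.
5 colors suffice: n1=2, n2=5, n3=1, n4=4, n5=3, n6=1, n7=2.
Since 6 ≥ 5, a proper 6-coloring certainly exists.

Yes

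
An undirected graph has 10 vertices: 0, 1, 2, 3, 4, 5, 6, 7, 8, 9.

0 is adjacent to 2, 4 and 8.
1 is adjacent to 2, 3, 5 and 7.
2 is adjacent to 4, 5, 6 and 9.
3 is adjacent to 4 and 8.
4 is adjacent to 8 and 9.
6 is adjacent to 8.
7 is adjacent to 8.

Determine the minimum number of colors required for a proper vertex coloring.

3, 4, 8 form a triangle, so at least 3 colors are needed.
3 colors suffice: 0=c, 1=b, 2=a, 3=c, 4=b, 5=c, 6=b, 7=c, 8=a, 9=c. No two adjacent vertices share a color.

3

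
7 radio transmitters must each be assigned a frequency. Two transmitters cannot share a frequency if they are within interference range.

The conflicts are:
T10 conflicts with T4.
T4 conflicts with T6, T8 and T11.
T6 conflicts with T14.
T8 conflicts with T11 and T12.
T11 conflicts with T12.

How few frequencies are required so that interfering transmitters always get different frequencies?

3

T8, T11, T12 all conflict with each other, so at least 3 frequencies are needed.
3 frequencies suffice: frequency 1 → {T4, T14, T12}; frequency 2 → {T10, T6, T11}; frequency 3 → {T8}. No two conflicting transmitters share a frequency.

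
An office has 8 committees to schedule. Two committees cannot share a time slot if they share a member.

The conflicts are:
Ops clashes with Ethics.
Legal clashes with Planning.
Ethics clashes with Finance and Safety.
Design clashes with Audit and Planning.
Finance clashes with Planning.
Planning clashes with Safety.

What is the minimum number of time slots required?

Design and Planning conflict, so at least 2 time slots are needed.
2 time slots suffice: time slot 1 → {Ethics, Audit, Planning}; time slot 2 → {Ops, Legal, Design, Finance, Safety}. Every pair that conflicts lands in different time slots.

2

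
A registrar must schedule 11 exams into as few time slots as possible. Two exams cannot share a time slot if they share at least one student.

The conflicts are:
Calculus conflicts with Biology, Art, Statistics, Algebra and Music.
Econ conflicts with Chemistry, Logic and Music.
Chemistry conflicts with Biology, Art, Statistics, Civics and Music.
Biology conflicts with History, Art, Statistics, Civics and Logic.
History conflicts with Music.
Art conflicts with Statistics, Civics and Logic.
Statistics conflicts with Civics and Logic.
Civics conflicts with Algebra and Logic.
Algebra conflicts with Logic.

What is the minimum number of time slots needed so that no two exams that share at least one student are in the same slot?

Chemistry, Biology, Art, Statistics, Civics are mutually in conflict, so at least 5 time slots are needed.
A valid assignment using 5 time slots: Calculus=2, Econ=2, Chemistry=3, Biology=1, History=2, Art=4, Statistics=5, Civics=2, Algebra=1, Logic=3, Music=1. Every pair that conflicts lands in different time slots.

5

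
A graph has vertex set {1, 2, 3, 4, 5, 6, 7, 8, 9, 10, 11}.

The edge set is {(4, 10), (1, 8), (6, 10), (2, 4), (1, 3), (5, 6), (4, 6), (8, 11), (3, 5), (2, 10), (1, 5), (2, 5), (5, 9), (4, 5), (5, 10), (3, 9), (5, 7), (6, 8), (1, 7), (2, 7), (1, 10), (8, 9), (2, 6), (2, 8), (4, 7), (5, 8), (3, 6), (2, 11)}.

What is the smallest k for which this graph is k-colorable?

2, 4, 5, 6, 10 form a clique, so at least 5 colors are needed.
One proper 5-coloring: 1=b, 2=b, 3=c, 4=c, 5=a, 6=d, 7=d, 8=c, 9=b, 10=e, 11=a. Each edge has distinct colors on its endpoints.

5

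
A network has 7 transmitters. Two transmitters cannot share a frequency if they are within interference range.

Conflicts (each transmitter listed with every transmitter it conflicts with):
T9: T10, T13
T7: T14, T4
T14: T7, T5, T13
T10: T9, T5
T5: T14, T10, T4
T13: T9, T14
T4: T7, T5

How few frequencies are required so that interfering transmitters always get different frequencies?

3

The cycle T13-T14-T5-T10-T9-T13 has odd length 5, so it cannot be 2-colored; at least 3 frequencies are needed.
3 frequencies suffice: frequency 1 → {T7, T5, T13}; frequency 2 → {T9, T14, T4}; frequency 3 → {T10}. Every pair that conflicts lands in different frequencies.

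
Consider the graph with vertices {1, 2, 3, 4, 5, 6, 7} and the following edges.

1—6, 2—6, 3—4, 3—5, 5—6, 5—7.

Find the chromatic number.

2

2 and 6 are adjacent, so at least 2 colors are needed.
A valid assignment using 2 colors: 1=blue, 2=blue, 3=red, 4=blue, 5=blue, 6=red, 7=red. No two adjacent vertices share a color.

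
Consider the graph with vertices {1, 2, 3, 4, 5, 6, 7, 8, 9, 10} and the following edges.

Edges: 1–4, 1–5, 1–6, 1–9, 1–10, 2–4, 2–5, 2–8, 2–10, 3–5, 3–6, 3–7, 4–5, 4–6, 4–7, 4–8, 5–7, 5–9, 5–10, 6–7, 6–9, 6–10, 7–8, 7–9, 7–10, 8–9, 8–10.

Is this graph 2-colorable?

No

7, 8, 10 are mutually adjacent, so at least 3 colors are needed.
So 2 colors are not enough.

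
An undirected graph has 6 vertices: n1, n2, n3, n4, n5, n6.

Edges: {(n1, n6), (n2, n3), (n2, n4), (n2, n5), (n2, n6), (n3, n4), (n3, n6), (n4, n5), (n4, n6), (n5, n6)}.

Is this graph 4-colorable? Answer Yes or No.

Yes

The chromatic number is 4. n2, n3, n4, n6 form a clique, so at least 4 colors are needed.
One proper 4-coloring: n1=blue, n2=green, n3=yellow, n4=blue, n5=yellow, n6=red.
That is already a proper 4-coloring.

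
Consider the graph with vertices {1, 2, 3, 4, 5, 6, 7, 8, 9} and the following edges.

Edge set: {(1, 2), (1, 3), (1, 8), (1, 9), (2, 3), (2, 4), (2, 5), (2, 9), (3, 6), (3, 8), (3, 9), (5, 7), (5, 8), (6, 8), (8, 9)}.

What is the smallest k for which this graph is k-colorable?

4

1, 2, 3, 9 form a clique, so at least 4 colors are needed.
4 colors suffice: color a → {2, 7, 8}; color b → {3, 4, 5}; color c → {1, 6}; color d → {9}. No two adjacent vertices share a color.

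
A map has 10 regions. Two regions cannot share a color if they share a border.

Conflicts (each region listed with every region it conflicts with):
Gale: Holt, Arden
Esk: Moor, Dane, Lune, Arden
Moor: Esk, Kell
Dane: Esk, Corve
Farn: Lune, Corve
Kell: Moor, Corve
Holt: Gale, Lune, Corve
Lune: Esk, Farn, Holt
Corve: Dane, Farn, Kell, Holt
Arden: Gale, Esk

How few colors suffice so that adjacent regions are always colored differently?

The cycle Lune-Holt-Gale-Arden-Esk-Lune has odd length 5, so it cannot be 2-colored; at least 3 colors are needed.
3 colors suffice: color 1 → {Gale, Esk, Corve}; color 2 → {Dane, Kell, Lune, Arden}; color 3 → {Moor, Farn, Holt}. Every pair that conflicts lands in different colors.

3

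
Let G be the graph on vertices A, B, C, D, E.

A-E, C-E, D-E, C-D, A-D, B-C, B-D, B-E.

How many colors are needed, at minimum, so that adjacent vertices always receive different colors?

4

B, C, D, E are mutually adjacent (a clique of size 4), so at least 4 colors are needed.
4 colors suffice: color red → {E}; color blue → {D}; color green → {A, C}; color yellow → {B}. No two adjacent vertices share a color.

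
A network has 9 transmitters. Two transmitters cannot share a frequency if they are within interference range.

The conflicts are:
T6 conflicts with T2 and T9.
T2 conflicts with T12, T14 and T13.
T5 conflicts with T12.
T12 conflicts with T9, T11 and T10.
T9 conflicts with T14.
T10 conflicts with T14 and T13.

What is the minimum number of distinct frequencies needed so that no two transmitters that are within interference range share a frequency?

T12 and T11 conflict, so at least 2 frequencies are needed.
2 frequencies suffice: frequency 1 → {T6, T12, T14, T13}; frequency 2 → {T2, T5, T9, T11, T10}. Each listed conflict is separated.

2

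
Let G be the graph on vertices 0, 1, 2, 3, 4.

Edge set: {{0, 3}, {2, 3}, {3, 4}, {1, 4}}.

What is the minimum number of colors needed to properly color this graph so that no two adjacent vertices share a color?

2

3 and 4 are adjacent, so at least 2 colors are needed.
2 colors suffice: color red → {1, 3}; color blue → {0, 2, 4}. Every edge joins two different colors.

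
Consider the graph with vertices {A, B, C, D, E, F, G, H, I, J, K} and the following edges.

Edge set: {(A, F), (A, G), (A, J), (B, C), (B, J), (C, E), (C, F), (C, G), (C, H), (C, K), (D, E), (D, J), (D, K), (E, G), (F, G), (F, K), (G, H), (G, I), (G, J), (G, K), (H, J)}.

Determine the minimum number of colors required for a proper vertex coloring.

4

C, F, G, K are pairwise adjacent (a clique of size 4), so at least 4 colors are needed.
4 colors suffice: A=3, B=1, C=2, D=1, E=3, F=4, G=1, H=3, I=2, J=2, K=3. No two adjacent vertices share a color.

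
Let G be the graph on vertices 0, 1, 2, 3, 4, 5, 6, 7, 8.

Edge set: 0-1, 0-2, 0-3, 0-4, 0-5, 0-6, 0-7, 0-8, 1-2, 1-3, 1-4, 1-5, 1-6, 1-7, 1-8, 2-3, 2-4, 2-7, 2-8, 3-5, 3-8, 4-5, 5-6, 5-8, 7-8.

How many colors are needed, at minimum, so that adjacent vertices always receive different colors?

0, 1, 2, 3, 8 are pairwise adjacent (a clique of size 5), so at least 5 colors are needed.
5 colors suffice: 0=blue, 1=red, 2=yellow, 3=purple, 4=green, 5=yellow, 6=green, 7=purple, 8=green. Every edge joins two different colors.

5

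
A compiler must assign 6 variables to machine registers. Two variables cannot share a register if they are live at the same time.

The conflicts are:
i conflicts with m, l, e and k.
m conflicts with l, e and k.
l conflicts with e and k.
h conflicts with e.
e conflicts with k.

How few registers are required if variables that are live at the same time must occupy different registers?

5

i, m, l, e, k all conflict with each other, so at least 5 registers are needed.
5 registers suffice: register 1 → {e}; register 2 → {i, h}; register 3 → {m}; register 4 → {l}; register 5 → {k}. Each listed conflict is separated.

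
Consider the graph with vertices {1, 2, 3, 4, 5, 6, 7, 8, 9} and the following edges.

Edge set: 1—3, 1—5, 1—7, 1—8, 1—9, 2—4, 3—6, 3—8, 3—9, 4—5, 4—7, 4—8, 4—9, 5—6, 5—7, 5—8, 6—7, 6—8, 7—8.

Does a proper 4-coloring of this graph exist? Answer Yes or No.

The chromatic number is 4. 4, 5, 7, 8 form a clique, so at least 4 colors are needed.
4 colors suffice: color a → {2, 8, 9}; color b → {1, 4, 6}; color c → {3, 5}; color d → {7}.
That is already a proper 4-coloring.

Yes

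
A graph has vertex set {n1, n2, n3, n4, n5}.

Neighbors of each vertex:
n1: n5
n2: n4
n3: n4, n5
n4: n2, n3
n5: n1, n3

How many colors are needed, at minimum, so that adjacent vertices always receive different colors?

2

n3 and n5 are adjacent, so at least 2 colors are needed.
2 colors suffice: color 1 → {n1, n2, n3}; color 2 → {n4, n5}. No two adjacent vertices share a color.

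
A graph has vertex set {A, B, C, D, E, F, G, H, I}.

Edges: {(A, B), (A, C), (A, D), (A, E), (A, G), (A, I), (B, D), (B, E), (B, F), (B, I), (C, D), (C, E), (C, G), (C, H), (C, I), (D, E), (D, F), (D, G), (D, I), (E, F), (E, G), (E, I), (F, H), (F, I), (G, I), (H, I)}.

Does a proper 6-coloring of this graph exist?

Yes

The chromatic number is 6. A, C, D, E, G, I form a clique, so at least 6 colors are needed.
6 colors suffice: color 1 → {I}; color 2 → {E, H}; color 3 → {D}; color 4 → {A, F}; color 5 → {B, C}; color 6 → {G}.
That is already a proper 6-coloring.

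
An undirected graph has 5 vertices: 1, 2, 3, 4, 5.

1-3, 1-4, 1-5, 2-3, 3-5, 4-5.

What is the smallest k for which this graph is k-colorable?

3

1, 3, 5 are mutually adjacent, so at least 3 colors are needed.
3 colors suffice: color red → {1, 2}; color blue → {5}; color green → {3, 4}. Every edge joins two different colors.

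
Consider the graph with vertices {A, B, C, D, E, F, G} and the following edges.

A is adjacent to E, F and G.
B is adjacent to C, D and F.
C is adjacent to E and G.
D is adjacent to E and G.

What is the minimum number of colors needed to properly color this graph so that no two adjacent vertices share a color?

The cycle B-F-A-E-C-B has odd length 5, so it cannot be 2-colored; at least 3 colors are needed.
A valid assignment using 3 colors: A=1, B=2, C=1, D=1, E=2, F=3, G=2. Each edge has distinct colors on its endpoints.

3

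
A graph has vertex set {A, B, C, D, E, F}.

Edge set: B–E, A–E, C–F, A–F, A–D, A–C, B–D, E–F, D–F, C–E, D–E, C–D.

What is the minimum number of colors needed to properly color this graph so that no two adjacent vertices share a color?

A, C, D, E, F are pairwise adjacent (a clique of size 5), so at least 5 colors are needed.
5 colors suffice: color red → {D}; color blue → {E}; color green → {B, F}; color yellow → {A}; color purple → {C}. Each edge has distinct colors on its endpoints.

5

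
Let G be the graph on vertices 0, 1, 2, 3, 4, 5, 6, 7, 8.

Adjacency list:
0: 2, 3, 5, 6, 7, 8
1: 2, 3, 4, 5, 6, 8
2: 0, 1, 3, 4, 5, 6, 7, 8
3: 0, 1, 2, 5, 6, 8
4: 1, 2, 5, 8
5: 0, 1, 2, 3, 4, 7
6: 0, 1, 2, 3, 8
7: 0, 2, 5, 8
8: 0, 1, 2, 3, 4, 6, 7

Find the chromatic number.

1, 2, 3, 6, 8 form a clique, so at least 5 colors are needed.
5 colors suffice: color red → {2}; color blue → {5, 8}; color green → {0, 1}; color yellow → {3, 4, 7}; color purple → {6}. Every edge joins two different colors.

5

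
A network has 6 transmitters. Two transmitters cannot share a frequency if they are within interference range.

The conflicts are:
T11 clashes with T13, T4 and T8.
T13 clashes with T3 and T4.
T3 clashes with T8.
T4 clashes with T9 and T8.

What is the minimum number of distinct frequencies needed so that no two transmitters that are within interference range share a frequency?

3

T11, T4, T8 are mutually in conflict, so at least 3 frequencies are needed.
3 frequencies suffice: frequency 1 → {T3, T4}; frequency 2 → {T13, T9, T8}; frequency 3 → {T11}. No two conflicting transmitters share a frequency.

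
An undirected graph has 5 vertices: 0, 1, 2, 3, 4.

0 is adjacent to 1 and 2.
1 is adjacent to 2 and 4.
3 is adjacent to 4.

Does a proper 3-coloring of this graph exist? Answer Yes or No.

The chromatic number is 3. 0, 1, 2 are mutually adjacent, so at least 3 colors are needed.
One proper 3-coloring: 0=b, 1=a, 2=c, 3=a, 4=b.
That is already a proper 3-coloring.

Yes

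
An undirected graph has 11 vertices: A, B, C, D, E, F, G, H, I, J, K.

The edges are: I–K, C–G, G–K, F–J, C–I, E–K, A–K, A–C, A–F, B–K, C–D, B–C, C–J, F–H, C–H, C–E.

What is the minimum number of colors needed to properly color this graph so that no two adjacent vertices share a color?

2

F and H are adjacent, so at least 2 colors are needed.
2 colors suffice: color red → {C, F, K}; color blue → {A, B, D, E, G, H, I, J}. Each edge has distinct colors on its endpoints.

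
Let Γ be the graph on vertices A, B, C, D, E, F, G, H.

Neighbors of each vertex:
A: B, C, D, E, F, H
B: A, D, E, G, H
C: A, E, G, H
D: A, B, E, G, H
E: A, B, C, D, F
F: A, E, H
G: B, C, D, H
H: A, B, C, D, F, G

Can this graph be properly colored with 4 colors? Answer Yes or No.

Yes

The chromatic number is 4. B, D, G, H are pairwise adjacent (a clique of size 4), so at least 4 colors are needed.
4 colors suffice: color 1 → {E, H}; color 2 → {A, G}; color 3 → {B, C, F}; color 4 → {D}.
That is already a proper 4-coloring.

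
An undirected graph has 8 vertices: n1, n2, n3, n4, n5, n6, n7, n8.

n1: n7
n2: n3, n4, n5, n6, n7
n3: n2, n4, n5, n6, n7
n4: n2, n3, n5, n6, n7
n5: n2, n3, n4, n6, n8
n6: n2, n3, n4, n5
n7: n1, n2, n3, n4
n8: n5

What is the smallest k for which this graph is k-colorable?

n2, n3, n4, n5, n6 are pairwise adjacent (a clique of size 5), so at least 5 colors are needed.
5 colors suffice: color R → {n1, n4, n8}; color B → {n5, n7}; color G → {n2}; color Y → {n3}; color P → {n6}. No two adjacent vertices share a color.

5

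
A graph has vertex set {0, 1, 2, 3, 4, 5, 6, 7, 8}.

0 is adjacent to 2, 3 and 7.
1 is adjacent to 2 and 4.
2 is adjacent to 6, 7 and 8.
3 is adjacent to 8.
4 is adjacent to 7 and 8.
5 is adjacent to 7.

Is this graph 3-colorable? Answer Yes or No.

Yes

The chromatic number is 3. 0, 2, 7 are mutually adjacent, so at least 3 colors are needed.
3 colors suffice: 0=green, 1=blue, 2=red, 3=red, 4=red, 5=red, 6=blue, 7=blue, 8=blue.
That is already a proper 3-coloring.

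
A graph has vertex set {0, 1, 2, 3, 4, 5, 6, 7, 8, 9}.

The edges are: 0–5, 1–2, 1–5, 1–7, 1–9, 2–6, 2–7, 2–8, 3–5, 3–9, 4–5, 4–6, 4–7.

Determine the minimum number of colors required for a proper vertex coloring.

3

1, 2, 7 are mutually adjacent, so at least 3 colors are needed.
3 colors suffice: 0=b, 1=b, 2=a, 3=b, 4=b, 5=a, 6=c, 7=c, 8=b, 9=a. No two adjacent vertices share a color.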